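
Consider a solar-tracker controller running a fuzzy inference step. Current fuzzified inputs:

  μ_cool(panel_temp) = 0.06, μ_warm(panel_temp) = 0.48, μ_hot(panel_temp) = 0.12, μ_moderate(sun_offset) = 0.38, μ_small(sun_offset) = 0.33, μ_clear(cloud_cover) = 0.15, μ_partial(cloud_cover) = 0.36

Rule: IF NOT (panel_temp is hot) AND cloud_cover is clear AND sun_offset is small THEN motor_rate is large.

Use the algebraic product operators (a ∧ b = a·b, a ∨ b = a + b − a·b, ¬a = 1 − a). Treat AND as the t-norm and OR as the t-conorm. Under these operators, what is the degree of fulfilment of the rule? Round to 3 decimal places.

firing strength: ¬hot=1−0.12=0.88, clear=0.15, small=0.33; AND[a·b] → w = 0.0436

0.044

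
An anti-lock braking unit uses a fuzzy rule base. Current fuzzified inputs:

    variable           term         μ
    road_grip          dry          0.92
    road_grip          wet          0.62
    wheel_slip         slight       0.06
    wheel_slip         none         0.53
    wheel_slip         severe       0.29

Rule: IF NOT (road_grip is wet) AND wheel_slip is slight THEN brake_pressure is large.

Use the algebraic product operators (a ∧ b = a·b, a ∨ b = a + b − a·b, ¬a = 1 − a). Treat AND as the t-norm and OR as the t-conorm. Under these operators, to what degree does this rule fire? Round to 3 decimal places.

firing strength: ¬wet=1−0.62=0.38, slight=0.06; AND[a·b] → w = 0.0228

0.023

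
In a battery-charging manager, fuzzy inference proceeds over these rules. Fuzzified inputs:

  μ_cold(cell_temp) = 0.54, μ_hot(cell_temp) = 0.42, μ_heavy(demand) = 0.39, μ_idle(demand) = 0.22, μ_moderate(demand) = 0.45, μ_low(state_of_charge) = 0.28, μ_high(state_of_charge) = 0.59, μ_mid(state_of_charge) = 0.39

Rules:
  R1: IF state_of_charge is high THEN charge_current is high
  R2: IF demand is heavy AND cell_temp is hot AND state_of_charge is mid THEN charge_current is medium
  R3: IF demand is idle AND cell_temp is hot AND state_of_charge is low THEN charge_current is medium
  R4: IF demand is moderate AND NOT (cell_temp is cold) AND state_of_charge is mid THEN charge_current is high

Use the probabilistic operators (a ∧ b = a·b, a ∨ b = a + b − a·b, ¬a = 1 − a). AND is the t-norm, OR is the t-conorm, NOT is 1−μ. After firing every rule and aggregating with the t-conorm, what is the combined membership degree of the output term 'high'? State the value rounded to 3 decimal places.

0.623

R1: high=0.59 → w = 0.5900
R2: heavy=0.39, hot=0.42, mid=0.39; AND[a·b] → w = 0.0639
R3: idle=0.22, hot=0.42, low=0.28; AND[a·b] → w = 0.0259
R4: moderate=0.45, ¬cold=1−0.54=0.46, mid=0.39; AND[a·b] → w = 0.0807
Rules with consequent 'high': {R1, R4} → strengths 0.5900, 0.0807
Aggregate via t-conorm [a + b − a·b]: 0.6231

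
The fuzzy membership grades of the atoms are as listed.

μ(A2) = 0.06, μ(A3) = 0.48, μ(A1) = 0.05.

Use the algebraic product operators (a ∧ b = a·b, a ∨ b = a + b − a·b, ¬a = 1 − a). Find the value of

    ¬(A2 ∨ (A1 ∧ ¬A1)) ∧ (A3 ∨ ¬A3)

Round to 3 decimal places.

0.672

¬A1 = 1 − 0.0500 = 0.9500
A1 ∧ ¬A1 = a·b on (0.0500, 0.9500) = 0.0475
A2 ∨ (A1 ∧ ¬A1) = a + b − a·b on (0.0600, 0.0475) = 0.1046
¬(A2 ∨ (A1 ∧ ¬A1)) = 1 − 0.1046 = 0.8953
¬A3 = 1 − 0.4800 = 0.5200
A3 ∨ ¬A3 = a + b − a·b on (0.4800, 0.5200) = 0.7504
¬(A2 ∨ (A1 ∧ ¬A1)) ∧ (A3 ∨ ¬A3) = a·b on (0.8953, 0.7504) = 0.6719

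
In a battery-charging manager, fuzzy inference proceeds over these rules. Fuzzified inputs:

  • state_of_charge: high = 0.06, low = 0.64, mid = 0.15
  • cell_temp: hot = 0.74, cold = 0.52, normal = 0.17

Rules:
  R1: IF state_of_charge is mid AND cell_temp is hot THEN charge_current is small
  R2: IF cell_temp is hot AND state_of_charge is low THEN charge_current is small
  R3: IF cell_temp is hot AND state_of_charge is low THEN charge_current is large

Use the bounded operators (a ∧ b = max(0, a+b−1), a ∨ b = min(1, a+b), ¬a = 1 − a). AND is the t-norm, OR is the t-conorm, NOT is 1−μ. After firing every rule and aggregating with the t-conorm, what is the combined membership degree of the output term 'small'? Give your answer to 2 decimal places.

0.38

R1: mid=0.15, hot=0.74; AND[max(0, a+b−1)] → w = 0.00
R2: hot=0.74, low=0.64; AND[max(0, a+b−1)] → w = 0.38
R3: hot=0.74, low=0.64; AND[max(0, a+b−1)] → w = 0.38
Rules with consequent 'small': {R1, R2} → strengths 0.00, 0.38
Aggregate via t-conorm [min(1, a+b)]: 0.38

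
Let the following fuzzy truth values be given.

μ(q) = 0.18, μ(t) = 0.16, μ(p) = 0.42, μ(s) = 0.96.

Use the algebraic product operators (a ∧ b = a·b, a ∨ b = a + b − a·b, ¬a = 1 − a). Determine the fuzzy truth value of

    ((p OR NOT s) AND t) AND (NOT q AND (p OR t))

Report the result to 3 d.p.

0.030

NOT s = 1 − 0.9600 = 0.0400
p OR NOT s = a + b − a·b on (0.4200, 0.0400) = 0.4432
(p OR NOT s) AND t = a·b on (0.4432, 0.1600) = 0.0709
NOT q = 1 − 0.1800 = 0.8200
p OR t = a + b − a·b on (0.4200, 0.1600) = 0.5128
NOT q AND (p OR t) = a·b on (0.8200, 0.5128) = 0.4205
((p OR NOT s) AND t) AND (NOT q AND (p OR t)) = a·b on (0.0709, 0.4205) = 0.0298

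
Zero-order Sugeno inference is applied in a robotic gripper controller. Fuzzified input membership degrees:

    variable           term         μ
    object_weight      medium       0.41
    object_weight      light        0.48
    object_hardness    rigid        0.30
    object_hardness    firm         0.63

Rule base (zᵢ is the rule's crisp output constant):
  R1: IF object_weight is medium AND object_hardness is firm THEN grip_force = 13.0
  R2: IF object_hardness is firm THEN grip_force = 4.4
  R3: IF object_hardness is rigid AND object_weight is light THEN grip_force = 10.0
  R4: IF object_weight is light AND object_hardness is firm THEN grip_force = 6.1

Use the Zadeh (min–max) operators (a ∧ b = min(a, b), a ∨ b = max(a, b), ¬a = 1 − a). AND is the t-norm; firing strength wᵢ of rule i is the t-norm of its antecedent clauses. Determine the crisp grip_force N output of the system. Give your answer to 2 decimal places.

R1 (z=13.0): medium=0.41, firm=0.63; AND[min(a, b)] → w = 0.41
R2 (z=4.4): firm=0.63 → w = 0.63
R3 (z=10.0): rigid=0.30, light=0.48; AND[min(a, b)] → w = 0.30
R4 (z=6.1): light=0.48, firm=0.63; AND[min(a, b)] → w = 0.48
Weighted average = (0.41·13.0 + 0.63·4.4 + 0.30·10.0 + 0.48·6.1) / (0.41 + 0.63 + 0.30 + 0.48)
  = 14.0300 / 1.8200 = 7.71

7.71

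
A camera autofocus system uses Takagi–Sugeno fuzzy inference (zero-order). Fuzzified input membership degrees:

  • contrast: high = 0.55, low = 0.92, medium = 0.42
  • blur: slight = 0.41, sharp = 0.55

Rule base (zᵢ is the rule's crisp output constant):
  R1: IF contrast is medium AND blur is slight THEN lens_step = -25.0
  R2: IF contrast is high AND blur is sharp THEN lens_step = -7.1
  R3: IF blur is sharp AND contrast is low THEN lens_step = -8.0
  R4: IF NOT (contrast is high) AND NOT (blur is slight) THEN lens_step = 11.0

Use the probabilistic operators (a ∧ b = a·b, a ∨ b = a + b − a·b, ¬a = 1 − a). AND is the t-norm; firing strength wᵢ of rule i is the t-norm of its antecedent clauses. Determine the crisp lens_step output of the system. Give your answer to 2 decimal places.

-6.08

R1 (z=-25.0): medium=0.42, slight=0.41; AND[a·b] → w = 0.1722
R2 (z=-7.1): high=0.55, sharp=0.55; AND[a·b] → w = 0.3025
R3 (z=-8.0): sharp=0.55, low=0.92; AND[a·b] → w = 0.5060
R4 (z=11.0): ¬high=1−0.55=0.45, ¬slight=1−0.41=0.59; AND[a·b] → w = 0.2655
Weighted average = (0.1722·-25.0 + 0.3025·-7.1 + 0.5060·-8.0 + 0.2655·11.0) / (0.1722 + 0.3025 + 0.5060 + 0.2655)
  = -7.5803 / 1.2462 = -6.08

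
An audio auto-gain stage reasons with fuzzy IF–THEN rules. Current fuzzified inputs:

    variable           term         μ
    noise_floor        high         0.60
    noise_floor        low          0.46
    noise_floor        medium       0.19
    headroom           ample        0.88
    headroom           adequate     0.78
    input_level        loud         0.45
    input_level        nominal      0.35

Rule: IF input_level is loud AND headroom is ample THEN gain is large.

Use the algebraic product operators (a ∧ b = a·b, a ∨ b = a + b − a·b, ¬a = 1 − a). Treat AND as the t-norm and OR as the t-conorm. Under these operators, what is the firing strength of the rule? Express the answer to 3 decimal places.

0.396

firing strength: loud=0.45, ample=0.88; AND[a·b] → w = 0.3960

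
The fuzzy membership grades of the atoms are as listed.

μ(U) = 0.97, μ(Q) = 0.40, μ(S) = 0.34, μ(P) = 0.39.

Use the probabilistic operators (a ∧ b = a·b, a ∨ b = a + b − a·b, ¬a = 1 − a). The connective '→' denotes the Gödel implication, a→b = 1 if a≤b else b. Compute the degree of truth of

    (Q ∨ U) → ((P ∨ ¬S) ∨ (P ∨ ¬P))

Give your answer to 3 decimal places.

Q ∨ U = a + b − a·b on (0.4000, 0.9700) = 0.9820
¬S = 1 − 0.3400 = 0.6600
P ∨ ¬S = a + b − a·b on (0.3900, 0.6600) = 0.7926
¬P = 1 − 0.3900 = 0.6100
P ∨ ¬P = a + b − a·b on (0.3900, 0.6100) = 0.7621
(P ∨ ¬S) ∨ (P ∨ ¬P) = a + b − a·b on (0.7926, 0.7621) = 0.9507
(Q ∨ U) → ((P ∨ ¬S) ∨ (P ∨ ¬P))  [Gödel: 1 if a≤b else b] with a=0.9820, b=0.9507 → 0.9507

0.951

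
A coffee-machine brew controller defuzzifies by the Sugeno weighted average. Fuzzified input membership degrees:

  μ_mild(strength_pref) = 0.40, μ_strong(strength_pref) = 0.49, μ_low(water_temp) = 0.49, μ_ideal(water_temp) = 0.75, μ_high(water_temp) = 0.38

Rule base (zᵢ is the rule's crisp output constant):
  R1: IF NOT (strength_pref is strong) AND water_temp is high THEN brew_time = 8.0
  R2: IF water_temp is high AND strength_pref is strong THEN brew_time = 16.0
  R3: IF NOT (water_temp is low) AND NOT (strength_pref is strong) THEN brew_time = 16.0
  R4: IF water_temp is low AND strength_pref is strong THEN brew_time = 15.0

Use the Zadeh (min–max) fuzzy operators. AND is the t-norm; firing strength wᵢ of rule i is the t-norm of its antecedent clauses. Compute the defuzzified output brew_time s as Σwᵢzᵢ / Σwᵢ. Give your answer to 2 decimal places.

R1 (z=8.0): ¬strong=1−0.49=0.51, high=0.38; AND[min(a, b)] → w = 0.38
R2 (z=16.0): high=0.38, strong=0.49; AND[min(a, b)] → w = 0.38
R3 (z=16.0): ¬low=1−0.49=0.51, ¬strong=1−0.49=0.51; AND[min(a, b)] → w = 0.51
R4 (z=15.0): low=0.49, strong=0.49; AND[min(a, b)] → w = 0.49
Weighted average = (0.38·8.0 + 0.38·16.0 + 0.51·16.0 + 0.49·15.0) / (0.38 + 0.38 + 0.51 + 0.49)
  = 24.6300 / 1.7600 = 13.99

13.99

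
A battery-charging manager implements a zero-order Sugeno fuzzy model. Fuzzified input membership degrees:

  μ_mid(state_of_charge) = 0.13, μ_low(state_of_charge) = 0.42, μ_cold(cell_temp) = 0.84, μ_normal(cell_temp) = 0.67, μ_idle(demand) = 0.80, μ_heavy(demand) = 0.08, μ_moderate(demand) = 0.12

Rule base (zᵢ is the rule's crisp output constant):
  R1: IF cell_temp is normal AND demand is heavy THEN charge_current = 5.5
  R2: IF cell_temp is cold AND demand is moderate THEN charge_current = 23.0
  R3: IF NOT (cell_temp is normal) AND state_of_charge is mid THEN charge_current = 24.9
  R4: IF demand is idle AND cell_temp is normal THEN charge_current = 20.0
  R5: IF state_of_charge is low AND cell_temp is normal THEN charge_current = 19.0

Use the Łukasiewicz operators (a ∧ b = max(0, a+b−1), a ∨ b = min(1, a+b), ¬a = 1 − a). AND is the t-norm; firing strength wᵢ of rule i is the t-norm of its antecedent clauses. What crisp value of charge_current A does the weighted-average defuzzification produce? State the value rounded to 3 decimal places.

19.839

R1 (z=5.5): normal=0.67, heavy=0.08; AND[max(0, a+b−1)] → w = 0.00
R2 (z=23.0): cold=0.84, moderate=0.12; AND[max(0, a+b−1)] → w = 0.00
R3 (z=24.9): ¬normal=1−0.67=0.33, mid=0.13; AND[max(0, a+b−1)] → w = 0.00
R4 (z=20.0): idle=0.80, normal=0.67; AND[max(0, a+b−1)] → w = 0.47
R5 (z=19.0): low=0.42, normal=0.67; AND[max(0, a+b−1)] → w = 0.09
Weighted average = (0.00·5.5 + 0.00·23.0 + 0.00·24.9 + 0.47·20.0 + 0.09·19.0) / (0.00 + 0.00 + 0.00 + 0.47 + 0.09)
  = 11.1100 / 0.5600 = 19.839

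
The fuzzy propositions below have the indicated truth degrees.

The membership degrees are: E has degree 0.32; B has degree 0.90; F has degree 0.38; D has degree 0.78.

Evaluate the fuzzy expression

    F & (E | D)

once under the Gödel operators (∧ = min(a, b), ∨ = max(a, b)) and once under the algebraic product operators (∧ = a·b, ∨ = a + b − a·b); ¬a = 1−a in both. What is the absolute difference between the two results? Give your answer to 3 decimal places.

Under Gödel:
  E | D = max(a, b) on (0.32, 0.78) = 0.78
  F & (E | D) = min(a, b) on (0.38, 0.78) = 0.38
  → value = 0.3800
Under algebraic product:
  E | D = a + b − a·b on (0.3200, 0.7800) = 0.8504
  F & (E | D) = a·b on (0.3800, 0.8504) = 0.3232
  → value = 0.3232
|0.3800 − 0.3232| = 0.057

0.057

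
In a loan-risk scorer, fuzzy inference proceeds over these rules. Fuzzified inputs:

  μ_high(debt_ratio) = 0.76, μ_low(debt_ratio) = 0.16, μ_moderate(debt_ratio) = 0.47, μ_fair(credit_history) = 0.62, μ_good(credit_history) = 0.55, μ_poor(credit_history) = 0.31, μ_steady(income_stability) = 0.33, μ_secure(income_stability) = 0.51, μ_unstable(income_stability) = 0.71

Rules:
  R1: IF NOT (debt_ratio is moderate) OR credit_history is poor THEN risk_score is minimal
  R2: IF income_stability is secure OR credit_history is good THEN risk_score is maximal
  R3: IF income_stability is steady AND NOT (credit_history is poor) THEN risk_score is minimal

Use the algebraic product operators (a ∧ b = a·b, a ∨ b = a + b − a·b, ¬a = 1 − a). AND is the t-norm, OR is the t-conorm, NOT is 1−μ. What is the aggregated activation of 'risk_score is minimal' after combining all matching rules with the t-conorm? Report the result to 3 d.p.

0.750

R1: ¬moderate=1−0.47=0.53, poor=0.31; OR[a + b − a·b] → w = 0.6757
R2: secure=0.51, good=0.55; OR[a + b − a·b] → w = 0.7795
R3: steady=0.33, ¬poor=1−0.31=0.69; AND[a·b] → w = 0.2277
Rules with consequent 'minimal': {R1, R3} → strengths 0.6757, 0.2277
Aggregate via t-conorm [a + b − a·b]: 0.7495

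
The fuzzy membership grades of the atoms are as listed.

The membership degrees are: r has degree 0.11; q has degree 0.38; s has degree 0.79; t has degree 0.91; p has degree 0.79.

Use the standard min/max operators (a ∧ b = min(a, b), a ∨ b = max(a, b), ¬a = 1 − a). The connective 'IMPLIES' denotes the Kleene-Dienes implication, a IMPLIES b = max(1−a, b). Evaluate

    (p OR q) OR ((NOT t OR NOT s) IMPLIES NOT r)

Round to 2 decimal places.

p OR q = max(a, b) on (0.79, 0.38) = 0.79
NOT t = 1 − 0.91 = 0.09
NOT s = 1 − 0.79 = 0.21
NOT t OR NOT s = max(a, b) on (0.09, 0.21) = 0.21
NOT r = 1 − 0.11 = 0.89
(NOT t OR NOT s) IMPLIES NOT r  [Kleene-Dienes: max(1−a, b)] with a=0.21, b=0.89 → 0.89
(p OR q) OR ((NOT t OR NOT s) IMPLIES NOT r) = max(a, b) on (0.79, 0.89) = 0.89

0.89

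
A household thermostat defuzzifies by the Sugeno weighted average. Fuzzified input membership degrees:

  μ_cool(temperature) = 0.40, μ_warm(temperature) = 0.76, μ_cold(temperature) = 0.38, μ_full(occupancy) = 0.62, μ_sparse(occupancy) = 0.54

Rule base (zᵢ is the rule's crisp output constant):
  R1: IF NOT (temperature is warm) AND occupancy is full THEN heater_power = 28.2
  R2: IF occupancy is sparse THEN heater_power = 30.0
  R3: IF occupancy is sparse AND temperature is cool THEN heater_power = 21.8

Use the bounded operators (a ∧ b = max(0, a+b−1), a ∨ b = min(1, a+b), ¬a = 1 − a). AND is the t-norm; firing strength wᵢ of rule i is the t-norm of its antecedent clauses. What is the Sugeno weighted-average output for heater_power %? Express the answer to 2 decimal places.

30.00

R1 (z=28.2): ¬warm=1−0.76=0.24, full=0.62; AND[max(0, a+b−1)] → w = 0.00
R2 (z=30.0): sparse=0.54 → w = 0.54
R3 (z=21.8): sparse=0.54, cool=0.40; AND[max(0, a+b−1)] → w = 0.00
Weighted average = (0.00·28.2 + 0.54·30.0 + 0.00·21.8) / (0.00 + 0.54 + 0.00)
  = 16.2000 / 0.5400 = 30.00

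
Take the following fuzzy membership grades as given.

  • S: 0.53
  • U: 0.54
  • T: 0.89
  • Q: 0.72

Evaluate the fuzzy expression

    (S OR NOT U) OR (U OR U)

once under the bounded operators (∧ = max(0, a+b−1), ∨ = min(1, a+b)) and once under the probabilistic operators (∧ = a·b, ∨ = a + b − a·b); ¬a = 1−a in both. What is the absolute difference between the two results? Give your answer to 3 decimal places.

Under bounded:
  NOT U = 1 − 0.54 = 0.46
  S OR NOT U = min(1, a+b) on (0.53, 0.46) = 0.99
  U OR U = min(1, a+b) on (0.54, 0.54) = 1.00
  (S OR NOT U) OR (U OR U) = min(1, a+b) on (0.99, 1.00) = 1.00
  → value = 1.0000
Under probabilistic:
  NOT U = 1 − 0.5400 = 0.4600
  S OR NOT U = a + b − a·b on (0.5300, 0.4600) = 0.7462
  U OR U = a + b − a·b on (0.5400, 0.5400) = 0.7884
  (S OR NOT U) OR (U OR U) = a + b − a·b on (0.7462, 0.7884) = 0.9463
  → value = 0.9463
|1.0000 − 0.9463| = 0.054

0.054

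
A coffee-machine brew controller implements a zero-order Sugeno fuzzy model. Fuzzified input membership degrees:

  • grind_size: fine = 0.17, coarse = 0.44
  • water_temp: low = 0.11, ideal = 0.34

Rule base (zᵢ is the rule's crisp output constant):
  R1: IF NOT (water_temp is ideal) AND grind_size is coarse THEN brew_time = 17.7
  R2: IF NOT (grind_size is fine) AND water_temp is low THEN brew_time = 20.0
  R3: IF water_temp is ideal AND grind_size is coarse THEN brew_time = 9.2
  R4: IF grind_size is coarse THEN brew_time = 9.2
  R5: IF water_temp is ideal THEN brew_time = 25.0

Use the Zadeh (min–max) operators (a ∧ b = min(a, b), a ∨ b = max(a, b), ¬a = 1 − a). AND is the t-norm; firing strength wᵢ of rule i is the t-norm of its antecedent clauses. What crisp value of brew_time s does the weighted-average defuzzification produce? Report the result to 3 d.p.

R1 (z=17.7): ¬ideal=1−0.34=0.66, coarse=0.44; AND[min(a, b)] → w = 0.44
R2 (z=20.0): ¬fine=1−0.17=0.83, low=0.11; AND[min(a, b)] → w = 0.11
R3 (z=9.2): ideal=0.34, coarse=0.44; AND[min(a, b)] → w = 0.34
R4 (z=9.2): coarse=0.44 → w = 0.44
R5 (z=25.0): ideal=0.34 → w = 0.34
Weighted average = (0.44·17.7 + 0.11·20.0 + 0.34·9.2 + 0.44·9.2 + 0.34·25.0) / (0.44 + 0.11 + 0.34 + 0.44 + 0.34)
  = 25.6640 / 1.6700 = 15.368

15.368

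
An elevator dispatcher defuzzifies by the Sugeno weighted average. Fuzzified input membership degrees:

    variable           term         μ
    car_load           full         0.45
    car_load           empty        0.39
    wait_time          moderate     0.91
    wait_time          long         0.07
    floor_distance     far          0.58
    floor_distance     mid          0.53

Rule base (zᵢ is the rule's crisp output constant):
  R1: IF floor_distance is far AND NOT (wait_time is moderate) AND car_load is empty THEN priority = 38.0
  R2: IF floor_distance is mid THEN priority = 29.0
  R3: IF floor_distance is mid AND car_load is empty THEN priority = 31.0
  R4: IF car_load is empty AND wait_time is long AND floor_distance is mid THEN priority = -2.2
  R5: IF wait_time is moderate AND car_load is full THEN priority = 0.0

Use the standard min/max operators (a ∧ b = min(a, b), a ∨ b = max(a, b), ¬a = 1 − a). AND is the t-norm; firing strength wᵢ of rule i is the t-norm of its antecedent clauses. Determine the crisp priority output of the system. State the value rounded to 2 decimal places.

R1 (z=38.0): far=0.58, ¬moderate=1−0.91=0.09, empty=0.39; AND[min(a, b)] → w = 0.09
R2 (z=29.0): mid=0.53 → w = 0.53
R3 (z=31.0): mid=0.53, empty=0.39; AND[min(a, b)] → w = 0.39
R4 (z=-2.2): empty=0.39, long=0.07, mid=0.53; AND[min(a, b)] → w = 0.07
R5 (z=0.0): moderate=0.91, full=0.45; AND[min(a, b)] → w = 0.45
Weighted average = (0.09·38.0 + 0.53·29.0 + 0.39·31.0 + 0.07·-2.2 + 0.45·0.0) / (0.09 + 0.53 + 0.39 + 0.07 + 0.45)
  = 30.7260 / 1.5300 = 20.08

20.08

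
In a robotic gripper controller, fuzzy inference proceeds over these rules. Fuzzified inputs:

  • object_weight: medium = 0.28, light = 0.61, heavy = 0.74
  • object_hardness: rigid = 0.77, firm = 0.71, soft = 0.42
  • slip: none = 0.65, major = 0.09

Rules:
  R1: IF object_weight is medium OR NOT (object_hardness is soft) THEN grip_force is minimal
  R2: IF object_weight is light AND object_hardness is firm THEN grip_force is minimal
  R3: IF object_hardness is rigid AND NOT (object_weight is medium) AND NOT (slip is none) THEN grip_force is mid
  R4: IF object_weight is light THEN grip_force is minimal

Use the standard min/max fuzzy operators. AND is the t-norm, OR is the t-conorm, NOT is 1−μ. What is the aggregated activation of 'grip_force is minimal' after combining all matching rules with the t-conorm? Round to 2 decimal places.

0.61

R1: medium=0.28, ¬soft=1−0.42=0.58; OR[max(a, b)] → w = 0.58
R2: light=0.61, firm=0.71; AND[min(a, b)] → w = 0.61
R3: rigid=0.77, ¬medium=1−0.28=0.72, ¬none=1−0.65=0.35; AND[min(a, b)] → w = 0.35
R4: light=0.61 → w = 0.61
Rules with consequent 'minimal': {R1, R2, R4} → strengths 0.58, 0.61, 0.61
Aggregate via t-conorm [max(a, b)]: 0.61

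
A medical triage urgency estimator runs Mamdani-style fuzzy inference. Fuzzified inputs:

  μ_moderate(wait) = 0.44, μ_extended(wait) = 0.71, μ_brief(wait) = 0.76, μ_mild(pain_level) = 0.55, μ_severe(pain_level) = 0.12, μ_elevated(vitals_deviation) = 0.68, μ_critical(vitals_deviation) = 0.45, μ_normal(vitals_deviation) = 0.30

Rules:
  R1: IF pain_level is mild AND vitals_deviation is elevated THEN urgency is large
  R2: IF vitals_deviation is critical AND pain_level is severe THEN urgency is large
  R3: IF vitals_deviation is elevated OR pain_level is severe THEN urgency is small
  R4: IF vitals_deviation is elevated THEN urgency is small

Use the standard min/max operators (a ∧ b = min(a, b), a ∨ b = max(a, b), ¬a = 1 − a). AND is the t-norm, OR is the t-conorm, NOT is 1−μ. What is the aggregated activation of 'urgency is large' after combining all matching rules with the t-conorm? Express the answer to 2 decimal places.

R1: mild=0.55, elevated=0.68; AND[min(a, b)] → w = 0.55
R2: critical=0.45, severe=0.12; AND[min(a, b)] → w = 0.12
R3: elevated=0.68, severe=0.12; OR[max(a, b)] → w = 0.68
R4: elevated=0.68 → w = 0.68
Rules with consequent 'large': {R1, R2} → strengths 0.55, 0.12
Aggregate via t-conorm [max(a, b)]: 0.55

0.55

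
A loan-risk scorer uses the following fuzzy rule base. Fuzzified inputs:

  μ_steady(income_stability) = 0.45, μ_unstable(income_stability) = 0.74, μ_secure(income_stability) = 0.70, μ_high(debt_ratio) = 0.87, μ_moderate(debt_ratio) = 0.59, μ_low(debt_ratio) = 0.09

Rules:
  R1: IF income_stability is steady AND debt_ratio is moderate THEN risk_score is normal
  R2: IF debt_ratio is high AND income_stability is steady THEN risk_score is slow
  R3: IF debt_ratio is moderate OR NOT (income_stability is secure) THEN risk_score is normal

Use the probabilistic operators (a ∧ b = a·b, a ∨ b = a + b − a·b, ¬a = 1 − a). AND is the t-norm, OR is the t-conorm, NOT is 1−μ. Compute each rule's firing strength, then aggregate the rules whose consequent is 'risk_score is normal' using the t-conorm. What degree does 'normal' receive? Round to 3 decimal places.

R1: steady=0.45, moderate=0.59; AND[a·b] → w = 0.2655
R2: high=0.87, steady=0.45; AND[a·b] → w = 0.3915
R3: moderate=0.59, ¬secure=1−0.70=0.30; OR[a + b − a·b] → w = 0.7130
Rules with consequent 'normal': {R1, R3} → strengths 0.2655, 0.7130
Aggregate via t-conorm [a + b − a·b]: 0.7892

0.789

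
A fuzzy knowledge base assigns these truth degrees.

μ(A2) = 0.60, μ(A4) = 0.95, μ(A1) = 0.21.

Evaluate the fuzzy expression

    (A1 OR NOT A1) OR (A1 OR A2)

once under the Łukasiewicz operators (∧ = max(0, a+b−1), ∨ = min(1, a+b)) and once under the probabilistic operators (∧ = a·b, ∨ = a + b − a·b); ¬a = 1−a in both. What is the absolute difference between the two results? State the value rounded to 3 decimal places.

0.052

Under Łukasiewicz:
  NOT A1 = 1 − 0.21 = 0.79
  A1 OR NOT A1 = min(1, a+b) on (0.21, 0.79) = 1.00
  A1 OR A2 = min(1, a+b) on (0.21, 0.60) = 0.81
  (A1 OR NOT A1) OR (A1 OR A2) = min(1, a+b) on (1.00, 0.81) = 1.00
  → value = 1.0000
Under probabilistic:
  NOT A1 = 1 − 0.2100 = 0.7900
  A1 OR NOT A1 = a + b − a·b on (0.2100, 0.7900) = 0.8341
  A1 OR A2 = a + b − a·b on (0.2100, 0.6000) = 0.6840
  (A1 OR NOT A1) OR (A1 OR A2) = a + b − a·b on (0.8341, 0.6840) = 0.9476
  → value = 0.9476
|1.0000 − 0.9476| = 0.052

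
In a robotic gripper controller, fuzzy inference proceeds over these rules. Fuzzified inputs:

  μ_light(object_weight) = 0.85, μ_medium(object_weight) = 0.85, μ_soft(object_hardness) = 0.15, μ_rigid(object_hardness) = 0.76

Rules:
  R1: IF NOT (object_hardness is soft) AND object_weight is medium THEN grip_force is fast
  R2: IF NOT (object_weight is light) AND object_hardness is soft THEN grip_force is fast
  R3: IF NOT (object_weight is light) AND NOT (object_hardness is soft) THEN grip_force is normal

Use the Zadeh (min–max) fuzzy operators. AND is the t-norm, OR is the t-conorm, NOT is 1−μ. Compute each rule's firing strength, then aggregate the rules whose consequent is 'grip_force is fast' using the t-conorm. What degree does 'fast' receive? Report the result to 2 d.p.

R1: ¬soft=1−0.15=0.85, medium=0.85; AND[min(a, b)] → w = 0.85
R2: ¬light=1−0.85=0.15, soft=0.15; AND[min(a, b)] → w = 0.15
R3: ¬light=1−0.85=0.15, ¬soft=1−0.15=0.85; AND[min(a, b)] → w = 0.15
Rules with consequent 'fast': {R1, R2} → strengths 0.85, 0.15
Aggregate via t-conorm [max(a, b)]: 0.85

0.85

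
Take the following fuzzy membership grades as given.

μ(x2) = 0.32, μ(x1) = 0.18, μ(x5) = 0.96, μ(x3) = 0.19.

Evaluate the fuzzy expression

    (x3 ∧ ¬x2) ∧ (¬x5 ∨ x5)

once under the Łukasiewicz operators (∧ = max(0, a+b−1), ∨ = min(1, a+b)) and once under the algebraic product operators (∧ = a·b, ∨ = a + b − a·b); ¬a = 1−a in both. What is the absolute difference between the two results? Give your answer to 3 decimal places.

0.124

Under Łukasiewicz:
  ¬x2 = 1 − 0.32 = 0.68
  x3 ∧ ¬x2 = max(0, a+b−1) on (0.19, 0.68) = 0.00
  ¬x5 = 1 − 0.96 = 0.04
  ¬x5 ∨ x5 = min(1, a+b) on (0.04, 0.96) = 1.00
  (x3 ∧ ¬x2) ∧ (¬x5 ∨ x5) = max(0, a+b−1) on (0.00, 1.00) = 0.00
  → value = 0.0000
Under algebraic product:
  ¬x2 = 1 − 0.3200 = 0.6800
  x3 ∧ ¬x2 = a·b on (0.1900, 0.6800) = 0.1292
  ¬x5 = 1 − 0.9600 = 0.0400
  ¬x5 ∨ x5 = a + b − a·b on (0.0400, 0.9600) = 0.9616
  (x3 ∧ ¬x2) ∧ (¬x5 ∨ x5) = a·b on (0.1292, 0.9616) = 0.1242
  → value = 0.1242
|0.0000 − 0.1242| = 0.124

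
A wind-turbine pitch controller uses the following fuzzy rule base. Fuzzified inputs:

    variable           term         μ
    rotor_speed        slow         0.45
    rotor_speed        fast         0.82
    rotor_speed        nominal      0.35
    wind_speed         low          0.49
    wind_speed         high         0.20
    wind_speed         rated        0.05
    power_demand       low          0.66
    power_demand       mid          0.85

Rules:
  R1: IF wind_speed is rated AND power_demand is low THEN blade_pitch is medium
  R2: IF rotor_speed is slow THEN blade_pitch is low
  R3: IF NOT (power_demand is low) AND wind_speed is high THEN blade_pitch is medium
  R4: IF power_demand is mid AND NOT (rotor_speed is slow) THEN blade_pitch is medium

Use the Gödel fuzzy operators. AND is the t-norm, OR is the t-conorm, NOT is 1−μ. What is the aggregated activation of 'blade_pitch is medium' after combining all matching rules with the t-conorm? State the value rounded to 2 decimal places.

R1: rated=0.05, low=0.66; AND[min(a, b)] → w = 0.05
R2: slow=0.45 → w = 0.45
R3: ¬low=1−0.66=0.34, high=0.20; AND[min(a, b)] → w = 0.20
R4: mid=0.85, ¬slow=1−0.45=0.55; AND[min(a, b)] → w = 0.55
Rules with consequent 'medium': {R1, R3, R4} → strengths 0.05, 0.20, 0.55
Aggregate via t-conorm [max(a, b)]: 0.55

0.55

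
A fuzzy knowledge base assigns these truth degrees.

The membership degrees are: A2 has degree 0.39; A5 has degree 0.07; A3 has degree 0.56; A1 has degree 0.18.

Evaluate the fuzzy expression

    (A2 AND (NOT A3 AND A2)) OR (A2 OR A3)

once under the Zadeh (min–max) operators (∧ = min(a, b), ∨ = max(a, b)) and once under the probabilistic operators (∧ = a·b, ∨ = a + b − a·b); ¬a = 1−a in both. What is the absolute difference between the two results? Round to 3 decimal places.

0.190

Under Zadeh (min–max):
  NOT A3 = 1 − 0.56 = 0.44
  NOT A3 AND A2 = min(a, b) on (0.44, 0.39) = 0.39
  A2 AND (NOT A3 AND A2) = min(a, b) on (0.39, 0.39) = 0.39
  A2 OR A3 = max(a, b) on (0.39, 0.56) = 0.56
  (A2 AND (NOT A3 AND A2)) OR (A2 OR A3) = max(a, b) on (0.39, 0.56) = 0.56
  → value = 0.5600
Under probabilistic:
  NOT A3 = 1 − 0.5600 = 0.4400
  NOT A3 AND A2 = a·b on (0.4400, 0.3900) = 0.1716
  A2 AND (NOT A3 AND A2) = a·b on (0.3900, 0.1716) = 0.0669
  A2 OR A3 = a + b − a·b on (0.3900, 0.5600) = 0.7316
  (A2 AND (NOT A3 AND A2)) OR (A2 OR A3) = a + b − a·b on (0.0669, 0.7316) = 0.7496
  → value = 0.7496
|0.5600 − 0.7496| = 0.190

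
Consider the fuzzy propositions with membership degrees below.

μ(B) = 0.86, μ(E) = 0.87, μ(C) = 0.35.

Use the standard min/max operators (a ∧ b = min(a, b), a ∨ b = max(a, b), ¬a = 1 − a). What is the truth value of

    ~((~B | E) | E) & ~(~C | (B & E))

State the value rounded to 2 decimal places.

~B = 1 − 0.86 = 0.14
~B | E = max(a, b) on (0.14, 0.87) = 0.87
(~B | E) | E = max(a, b) on (0.87, 0.87) = 0.87
~((~B | E) | E) = 1 − 0.87 = 0.13
~C = 1 − 0.35 = 0.65
B & E = min(a, b) on (0.86, 0.87) = 0.86
~C | (B & E) = max(a, b) on (0.65, 0.86) = 0.86
~(~C | (B & E)) = 1 − 0.86 = 0.14
~((~B | E) | E) & ~(~C | (B & E)) = min(a, b) on (0.13, 0.14) = 0.13

0.13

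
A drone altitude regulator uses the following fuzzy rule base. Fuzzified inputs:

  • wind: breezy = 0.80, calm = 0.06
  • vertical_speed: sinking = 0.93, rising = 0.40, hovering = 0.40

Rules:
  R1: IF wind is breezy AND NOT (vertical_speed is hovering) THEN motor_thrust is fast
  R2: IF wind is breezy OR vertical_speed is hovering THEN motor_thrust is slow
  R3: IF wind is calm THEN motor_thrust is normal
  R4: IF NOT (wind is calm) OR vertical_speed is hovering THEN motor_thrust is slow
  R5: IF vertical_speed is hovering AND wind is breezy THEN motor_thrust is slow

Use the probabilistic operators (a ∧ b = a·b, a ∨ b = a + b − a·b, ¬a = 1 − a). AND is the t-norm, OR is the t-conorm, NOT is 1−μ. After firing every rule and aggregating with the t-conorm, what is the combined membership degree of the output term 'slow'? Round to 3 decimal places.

0.997

R1: breezy=0.80, ¬hovering=1−0.40=0.60; AND[a·b] → w = 0.4800
R2: breezy=0.80, hovering=0.40; OR[a + b − a·b] → w = 0.8800
R3: calm=0.06 → w = 0.0600
R4: ¬calm=1−0.06=0.94, hovering=0.40; OR[a + b − a·b] → w = 0.9640
R5: hovering=0.40, breezy=0.80; AND[a·b] → w = 0.3200
Rules with consequent 'slow': {R2, R4, R5} → strengths 0.8800, 0.9640, 0.3200
Aggregate via t-conorm [a + b − a·b]: 0.9971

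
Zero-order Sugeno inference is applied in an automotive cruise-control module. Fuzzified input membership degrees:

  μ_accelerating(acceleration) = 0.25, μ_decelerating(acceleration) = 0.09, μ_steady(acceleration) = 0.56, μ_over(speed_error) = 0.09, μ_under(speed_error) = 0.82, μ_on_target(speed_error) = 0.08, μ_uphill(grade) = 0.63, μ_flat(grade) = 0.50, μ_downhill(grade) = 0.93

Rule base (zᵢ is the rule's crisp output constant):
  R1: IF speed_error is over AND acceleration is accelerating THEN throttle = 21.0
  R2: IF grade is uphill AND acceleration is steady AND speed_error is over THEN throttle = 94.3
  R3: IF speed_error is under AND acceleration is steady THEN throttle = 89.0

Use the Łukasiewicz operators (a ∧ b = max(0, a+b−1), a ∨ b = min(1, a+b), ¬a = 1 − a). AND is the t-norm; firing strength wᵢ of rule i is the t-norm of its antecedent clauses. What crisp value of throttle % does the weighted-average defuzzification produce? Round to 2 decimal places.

R1 (z=21.0): over=0.09, accelerating=0.25; AND[max(0, a+b−1)] → w = 0.00
R2 (z=94.3): uphill=0.63, steady=0.56, over=0.09; AND[max(0, a+b−1)] → w = 0.00
R3 (z=89.0): under=0.82, steady=0.56; AND[max(0, a+b−1)] → w = 0.38
Weighted average = (0.00·21.0 + 0.00·94.3 + 0.38·89.0) / (0.00 + 0.00 + 0.38)
  = 33.8200 / 0.3800 = 89.00

89.00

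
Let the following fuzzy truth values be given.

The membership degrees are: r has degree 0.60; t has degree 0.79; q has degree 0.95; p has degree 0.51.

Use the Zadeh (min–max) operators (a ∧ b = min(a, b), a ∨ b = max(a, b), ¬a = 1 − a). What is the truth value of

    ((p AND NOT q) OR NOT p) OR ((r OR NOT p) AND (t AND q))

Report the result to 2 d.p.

NOT q = 1 − 0.95 = 0.05
p AND NOT q = min(a, b) on (0.51, 0.05) = 0.05
NOT p = 1 − 0.51 = 0.49
(p AND NOT q) OR NOT p = max(a, b) on (0.05, 0.49) = 0.49
NOT p = 1 − 0.51 = 0.49
r OR NOT p = max(a, b) on (0.60, 0.49) = 0.60
t AND q = min(a, b) on (0.79, 0.95) = 0.79
(r OR NOT p) AND (t AND q) = min(a, b) on (0.60, 0.79) = 0.60
((p AND NOT q) OR NOT p) OR ((r OR NOT p) AND (t AND q)) = max(a, b) on (0.49, 0.60) = 0.60

0.60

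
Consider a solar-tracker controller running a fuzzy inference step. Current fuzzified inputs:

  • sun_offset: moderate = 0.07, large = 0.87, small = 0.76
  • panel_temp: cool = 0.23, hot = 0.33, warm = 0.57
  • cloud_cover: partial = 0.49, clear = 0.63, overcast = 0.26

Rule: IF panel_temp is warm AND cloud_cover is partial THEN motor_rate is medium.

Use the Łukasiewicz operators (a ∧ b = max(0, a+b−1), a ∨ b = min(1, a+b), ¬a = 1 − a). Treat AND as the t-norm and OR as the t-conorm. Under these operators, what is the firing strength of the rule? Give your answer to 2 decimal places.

0.06

firing strength: warm=0.57, partial=0.49; AND[max(0, a+b−1)] → w = 0.06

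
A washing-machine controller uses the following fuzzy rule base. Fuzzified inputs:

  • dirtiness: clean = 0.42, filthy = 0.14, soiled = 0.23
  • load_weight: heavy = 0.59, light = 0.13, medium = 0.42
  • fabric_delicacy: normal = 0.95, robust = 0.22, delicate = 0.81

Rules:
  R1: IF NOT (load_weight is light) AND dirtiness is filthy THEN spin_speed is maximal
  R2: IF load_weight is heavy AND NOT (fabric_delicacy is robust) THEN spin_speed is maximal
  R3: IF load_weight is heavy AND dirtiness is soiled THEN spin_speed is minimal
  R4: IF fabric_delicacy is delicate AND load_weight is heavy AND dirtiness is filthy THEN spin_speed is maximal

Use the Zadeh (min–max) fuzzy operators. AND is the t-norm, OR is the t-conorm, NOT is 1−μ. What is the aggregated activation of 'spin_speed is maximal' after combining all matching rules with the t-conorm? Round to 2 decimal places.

0.59

R1: ¬light=1−0.13=0.87, filthy=0.14; AND[min(a, b)] → w = 0.14
R2: heavy=0.59, ¬robust=1−0.22=0.78; AND[min(a, b)] → w = 0.59
R3: heavy=0.59, soiled=0.23; AND[min(a, b)] → w = 0.23
R4: delicate=0.81, heavy=0.59, filthy=0.14; AND[min(a, b)] → w = 0.14
Rules with consequent 'maximal': {R1, R2, R4} → strengths 0.14, 0.59, 0.14
Aggregate via t-conorm [max(a, b)]: 0.59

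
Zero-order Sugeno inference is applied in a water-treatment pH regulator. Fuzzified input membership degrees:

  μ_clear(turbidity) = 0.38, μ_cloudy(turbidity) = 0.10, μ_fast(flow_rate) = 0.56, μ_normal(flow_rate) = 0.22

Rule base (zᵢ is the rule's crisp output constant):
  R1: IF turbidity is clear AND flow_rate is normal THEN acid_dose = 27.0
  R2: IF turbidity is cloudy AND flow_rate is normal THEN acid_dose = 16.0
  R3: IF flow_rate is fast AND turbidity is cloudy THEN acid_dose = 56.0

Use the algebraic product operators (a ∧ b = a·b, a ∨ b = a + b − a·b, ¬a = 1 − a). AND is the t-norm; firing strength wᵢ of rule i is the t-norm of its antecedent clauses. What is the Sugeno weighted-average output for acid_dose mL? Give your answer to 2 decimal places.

35.55

R1 (z=27.0): clear=0.38, normal=0.22; AND[a·b] → w = 0.0836
R2 (z=16.0): cloudy=0.10, normal=0.22; AND[a·b] → w = 0.0220
R3 (z=56.0): fast=0.56, cloudy=0.10; AND[a·b] → w = 0.0560
Weighted average = (0.0836·27.0 + 0.0220·16.0 + 0.0560·56.0) / (0.0836 + 0.0220 + 0.0560)
  = 5.7452 / 0.1616 = 35.55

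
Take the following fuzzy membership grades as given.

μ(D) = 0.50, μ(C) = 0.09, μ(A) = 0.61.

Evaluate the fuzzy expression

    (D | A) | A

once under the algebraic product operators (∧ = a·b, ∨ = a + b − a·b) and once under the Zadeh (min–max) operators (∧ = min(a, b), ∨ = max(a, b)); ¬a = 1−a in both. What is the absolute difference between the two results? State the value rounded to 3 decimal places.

Under algebraic product:
  D | A = a + b − a·b on (0.5000, 0.6100) = 0.8050
  (D | A) | A = a + b − a·b on (0.8050, 0.6100) = 0.9240
  → value = 0.9240
Under Zadeh (min–max):
  D | A = max(a, b) on (0.50, 0.61) = 0.61
  (D | A) | A = max(a, b) on (0.61, 0.61) = 0.61
  → value = 0.6100
|0.9240 − 0.6100| = 0.314

0.314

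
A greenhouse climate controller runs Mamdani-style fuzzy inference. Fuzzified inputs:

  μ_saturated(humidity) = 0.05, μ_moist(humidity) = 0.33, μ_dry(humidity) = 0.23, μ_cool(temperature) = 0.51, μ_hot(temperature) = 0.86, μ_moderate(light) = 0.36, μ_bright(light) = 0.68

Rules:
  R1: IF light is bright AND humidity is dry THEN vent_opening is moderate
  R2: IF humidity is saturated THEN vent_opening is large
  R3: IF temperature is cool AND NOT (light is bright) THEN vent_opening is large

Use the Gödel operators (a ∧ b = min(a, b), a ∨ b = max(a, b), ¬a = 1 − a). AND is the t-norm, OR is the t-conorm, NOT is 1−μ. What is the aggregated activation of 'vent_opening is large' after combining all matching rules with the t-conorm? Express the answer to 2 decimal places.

R1: bright=0.68, dry=0.23; AND[min(a, b)] → w = 0.23
R2: saturated=0.05 → w = 0.05
R3: cool=0.51, ¬bright=1−0.68=0.32; AND[min(a, b)] → w = 0.32
Rules with consequent 'large': {R2, R3} → strengths 0.05, 0.32
Aggregate via t-conorm [max(a, b)]: 0.32

0.32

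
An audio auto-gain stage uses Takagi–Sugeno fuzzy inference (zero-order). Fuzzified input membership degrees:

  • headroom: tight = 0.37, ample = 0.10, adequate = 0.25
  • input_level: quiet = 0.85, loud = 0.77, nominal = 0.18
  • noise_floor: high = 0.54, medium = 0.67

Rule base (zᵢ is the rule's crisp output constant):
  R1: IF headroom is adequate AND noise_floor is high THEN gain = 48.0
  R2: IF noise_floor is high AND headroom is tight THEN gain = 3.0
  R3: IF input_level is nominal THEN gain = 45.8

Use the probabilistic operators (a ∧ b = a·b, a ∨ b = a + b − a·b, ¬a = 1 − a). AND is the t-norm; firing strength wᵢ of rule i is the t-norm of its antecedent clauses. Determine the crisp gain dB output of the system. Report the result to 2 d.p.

R1 (z=48.0): adequate=0.25, high=0.54; AND[a·b] → w = 0.1350
R2 (z=3.0): high=0.54, tight=0.37; AND[a·b] → w = 0.1998
R3 (z=45.8): nominal=0.18 → w = 0.1800
Weighted average = (0.1350·48.0 + 0.1998·3.0 + 0.1800·45.8) / (0.1350 + 0.1998 + 0.1800)
  = 15.3234 / 0.5148 = 29.77

29.77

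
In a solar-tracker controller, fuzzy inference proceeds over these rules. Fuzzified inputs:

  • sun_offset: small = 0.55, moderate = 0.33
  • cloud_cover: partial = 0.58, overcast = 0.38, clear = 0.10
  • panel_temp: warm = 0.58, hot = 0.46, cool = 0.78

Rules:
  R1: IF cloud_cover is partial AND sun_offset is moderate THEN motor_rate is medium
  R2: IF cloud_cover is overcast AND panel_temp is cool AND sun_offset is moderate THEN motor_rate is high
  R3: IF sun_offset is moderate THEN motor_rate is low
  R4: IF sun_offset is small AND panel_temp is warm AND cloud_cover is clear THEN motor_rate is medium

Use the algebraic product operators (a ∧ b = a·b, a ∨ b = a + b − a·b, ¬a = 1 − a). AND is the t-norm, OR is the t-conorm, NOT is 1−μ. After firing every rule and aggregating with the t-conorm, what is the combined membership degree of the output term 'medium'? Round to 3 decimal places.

R1: partial=0.58, moderate=0.33; AND[a·b] → w = 0.1914
R2: overcast=0.38, cool=0.78, moderate=0.33; AND[a·b] → w = 0.0978
R3: moderate=0.33 → w = 0.3300
R4: small=0.55, warm=0.58, clear=0.10; AND[a·b] → w = 0.0319
Rules with consequent 'medium': {R1, R4} → strengths 0.1914, 0.0319
Aggregate via t-conorm [a + b − a·b]: 0.2172

0.217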